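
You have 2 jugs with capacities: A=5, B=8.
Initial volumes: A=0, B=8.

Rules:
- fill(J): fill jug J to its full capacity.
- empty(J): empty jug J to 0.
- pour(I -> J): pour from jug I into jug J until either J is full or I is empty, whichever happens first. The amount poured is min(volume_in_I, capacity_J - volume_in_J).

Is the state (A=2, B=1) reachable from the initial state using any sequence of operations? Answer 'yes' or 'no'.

Answer: no

Derivation:
BFS explored all 26 reachable states.
Reachable set includes: (0,0), (0,1), (0,2), (0,3), (0,4), (0,5), (0,6), (0,7), (0,8), (1,0), (1,8), (2,0) ...
Target (A=2, B=1) not in reachable set → no.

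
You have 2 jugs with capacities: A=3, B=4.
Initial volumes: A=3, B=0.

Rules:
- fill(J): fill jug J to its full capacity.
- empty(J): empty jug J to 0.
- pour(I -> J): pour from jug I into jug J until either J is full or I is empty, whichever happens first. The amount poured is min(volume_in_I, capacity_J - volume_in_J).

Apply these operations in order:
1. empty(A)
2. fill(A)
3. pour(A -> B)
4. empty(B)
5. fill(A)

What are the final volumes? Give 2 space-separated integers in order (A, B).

Step 1: empty(A) -> (A=0 B=0)
Step 2: fill(A) -> (A=3 B=0)
Step 3: pour(A -> B) -> (A=0 B=3)
Step 4: empty(B) -> (A=0 B=0)
Step 5: fill(A) -> (A=3 B=0)

Answer: 3 0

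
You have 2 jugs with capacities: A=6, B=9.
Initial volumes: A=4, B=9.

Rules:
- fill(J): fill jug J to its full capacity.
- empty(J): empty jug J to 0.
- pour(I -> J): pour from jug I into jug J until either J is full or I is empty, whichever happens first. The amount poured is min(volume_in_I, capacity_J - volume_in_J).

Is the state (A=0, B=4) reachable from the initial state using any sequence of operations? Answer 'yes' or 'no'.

Answer: yes

Derivation:
BFS from (A=4, B=9):
  1. empty(B) -> (A=4 B=0)
  2. pour(A -> B) -> (A=0 B=4)
Target reached → yes.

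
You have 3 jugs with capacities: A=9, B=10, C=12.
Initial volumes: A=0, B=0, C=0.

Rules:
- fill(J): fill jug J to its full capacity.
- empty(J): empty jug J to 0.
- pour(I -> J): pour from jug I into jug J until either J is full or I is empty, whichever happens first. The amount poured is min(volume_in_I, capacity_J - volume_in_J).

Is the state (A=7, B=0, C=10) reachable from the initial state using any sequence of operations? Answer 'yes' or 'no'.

BFS from (A=0, B=0, C=0):
  1. fill(A) -> (A=9 B=0 C=0)
  2. fill(B) -> (A=9 B=10 C=0)
  3. pour(B -> C) -> (A=9 B=0 C=10)
  4. fill(B) -> (A=9 B=10 C=10)
  5. pour(A -> C) -> (A=7 B=10 C=12)
  6. empty(C) -> (A=7 B=10 C=0)
  7. pour(B -> C) -> (A=7 B=0 C=10)
Target reached → yes.

Answer: yes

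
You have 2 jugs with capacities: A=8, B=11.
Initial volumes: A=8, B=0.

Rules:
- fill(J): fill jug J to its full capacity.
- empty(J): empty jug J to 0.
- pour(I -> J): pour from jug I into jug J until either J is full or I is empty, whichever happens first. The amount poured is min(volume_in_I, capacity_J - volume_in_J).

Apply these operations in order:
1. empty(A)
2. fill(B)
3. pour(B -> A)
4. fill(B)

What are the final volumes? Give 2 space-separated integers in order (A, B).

Answer: 8 11

Derivation:
Step 1: empty(A) -> (A=0 B=0)
Step 2: fill(B) -> (A=0 B=11)
Step 3: pour(B -> A) -> (A=8 B=3)
Step 4: fill(B) -> (A=8 B=11)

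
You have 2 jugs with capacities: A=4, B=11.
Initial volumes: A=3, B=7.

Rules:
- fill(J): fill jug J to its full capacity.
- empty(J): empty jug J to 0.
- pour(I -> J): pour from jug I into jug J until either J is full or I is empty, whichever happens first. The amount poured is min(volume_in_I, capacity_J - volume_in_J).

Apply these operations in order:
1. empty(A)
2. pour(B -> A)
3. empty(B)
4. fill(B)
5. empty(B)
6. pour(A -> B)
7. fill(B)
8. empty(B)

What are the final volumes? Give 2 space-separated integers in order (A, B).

Answer: 0 0

Derivation:
Step 1: empty(A) -> (A=0 B=7)
Step 2: pour(B -> A) -> (A=4 B=3)
Step 3: empty(B) -> (A=4 B=0)
Step 4: fill(B) -> (A=4 B=11)
Step 5: empty(B) -> (A=4 B=0)
Step 6: pour(A -> B) -> (A=0 B=4)
Step 7: fill(B) -> (A=0 B=11)
Step 8: empty(B) -> (A=0 B=0)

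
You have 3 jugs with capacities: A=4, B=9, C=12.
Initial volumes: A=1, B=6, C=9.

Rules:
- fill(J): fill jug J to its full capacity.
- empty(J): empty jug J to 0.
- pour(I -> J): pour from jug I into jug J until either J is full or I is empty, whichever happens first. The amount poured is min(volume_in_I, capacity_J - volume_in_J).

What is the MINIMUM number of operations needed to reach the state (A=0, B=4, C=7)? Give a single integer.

BFS from (A=1, B=6, C=9). One shortest path:
  1. empty(C) -> (A=1 B=6 C=0)
  2. pour(A -> B) -> (A=0 B=7 C=0)
  3. fill(A) -> (A=4 B=7 C=0)
  4. pour(B -> C) -> (A=4 B=0 C=7)
  5. pour(A -> B) -> (A=0 B=4 C=7)
Reached target in 5 moves.

Answer: 5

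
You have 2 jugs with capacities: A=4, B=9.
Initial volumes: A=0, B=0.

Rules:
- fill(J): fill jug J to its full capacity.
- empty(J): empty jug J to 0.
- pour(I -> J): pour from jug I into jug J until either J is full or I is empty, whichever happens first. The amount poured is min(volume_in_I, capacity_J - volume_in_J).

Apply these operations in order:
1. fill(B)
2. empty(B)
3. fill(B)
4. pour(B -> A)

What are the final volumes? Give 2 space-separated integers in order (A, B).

Step 1: fill(B) -> (A=0 B=9)
Step 2: empty(B) -> (A=0 B=0)
Step 3: fill(B) -> (A=0 B=9)
Step 4: pour(B -> A) -> (A=4 B=5)

Answer: 4 5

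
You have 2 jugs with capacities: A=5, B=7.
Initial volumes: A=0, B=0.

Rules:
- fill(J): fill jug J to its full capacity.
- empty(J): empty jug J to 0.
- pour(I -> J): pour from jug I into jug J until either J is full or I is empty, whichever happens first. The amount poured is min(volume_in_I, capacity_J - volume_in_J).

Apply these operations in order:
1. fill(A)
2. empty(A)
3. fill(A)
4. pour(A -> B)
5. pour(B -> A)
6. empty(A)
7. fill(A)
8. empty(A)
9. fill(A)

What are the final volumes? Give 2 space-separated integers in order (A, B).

Step 1: fill(A) -> (A=5 B=0)
Step 2: empty(A) -> (A=0 B=0)
Step 3: fill(A) -> (A=5 B=0)
Step 4: pour(A -> B) -> (A=0 B=5)
Step 5: pour(B -> A) -> (A=5 B=0)
Step 6: empty(A) -> (A=0 B=0)
Step 7: fill(A) -> (A=5 B=0)
Step 8: empty(A) -> (A=0 B=0)
Step 9: fill(A) -> (A=5 B=0)

Answer: 5 0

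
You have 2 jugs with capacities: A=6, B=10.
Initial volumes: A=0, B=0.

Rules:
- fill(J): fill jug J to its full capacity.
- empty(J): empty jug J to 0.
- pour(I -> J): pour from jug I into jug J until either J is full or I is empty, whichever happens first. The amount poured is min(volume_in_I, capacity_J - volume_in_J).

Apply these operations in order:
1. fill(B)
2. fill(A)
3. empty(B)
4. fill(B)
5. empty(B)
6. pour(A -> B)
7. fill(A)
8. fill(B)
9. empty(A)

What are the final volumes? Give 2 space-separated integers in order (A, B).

Answer: 0 10

Derivation:
Step 1: fill(B) -> (A=0 B=10)
Step 2: fill(A) -> (A=6 B=10)
Step 3: empty(B) -> (A=6 B=0)
Step 4: fill(B) -> (A=6 B=10)
Step 5: empty(B) -> (A=6 B=0)
Step 6: pour(A -> B) -> (A=0 B=6)
Step 7: fill(A) -> (A=6 B=6)
Step 8: fill(B) -> (A=6 B=10)
Step 9: empty(A) -> (A=0 B=10)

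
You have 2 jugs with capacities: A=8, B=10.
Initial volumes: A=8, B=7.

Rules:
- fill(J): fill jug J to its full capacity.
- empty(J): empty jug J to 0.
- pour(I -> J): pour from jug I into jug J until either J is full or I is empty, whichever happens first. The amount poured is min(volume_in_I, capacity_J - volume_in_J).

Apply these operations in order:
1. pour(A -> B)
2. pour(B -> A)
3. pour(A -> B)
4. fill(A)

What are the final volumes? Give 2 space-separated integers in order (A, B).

Step 1: pour(A -> B) -> (A=5 B=10)
Step 2: pour(B -> A) -> (A=8 B=7)
Step 3: pour(A -> B) -> (A=5 B=10)
Step 4: fill(A) -> (A=8 B=10)

Answer: 8 10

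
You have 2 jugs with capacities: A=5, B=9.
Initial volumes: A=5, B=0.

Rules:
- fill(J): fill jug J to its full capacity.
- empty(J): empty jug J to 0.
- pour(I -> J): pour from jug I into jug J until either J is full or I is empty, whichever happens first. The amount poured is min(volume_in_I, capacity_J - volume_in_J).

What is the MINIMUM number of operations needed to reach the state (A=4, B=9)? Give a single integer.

Answer: 6

Derivation:
BFS from (A=5, B=0). One shortest path:
  1. empty(A) -> (A=0 B=0)
  2. fill(B) -> (A=0 B=9)
  3. pour(B -> A) -> (A=5 B=4)
  4. empty(A) -> (A=0 B=4)
  5. pour(B -> A) -> (A=4 B=0)
  6. fill(B) -> (A=4 B=9)
Reached target in 6 moves.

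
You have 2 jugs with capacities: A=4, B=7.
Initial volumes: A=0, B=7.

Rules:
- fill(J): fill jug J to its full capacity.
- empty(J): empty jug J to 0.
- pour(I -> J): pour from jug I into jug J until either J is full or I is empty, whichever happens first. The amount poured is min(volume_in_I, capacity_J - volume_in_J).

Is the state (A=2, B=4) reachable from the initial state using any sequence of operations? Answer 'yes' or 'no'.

Answer: no

Derivation:
BFS explored all 22 reachable states.
Reachable set includes: (0,0), (0,1), (0,2), (0,3), (0,4), (0,5), (0,6), (0,7), (1,0), (1,7), (2,0), (2,7) ...
Target (A=2, B=4) not in reachable set → no.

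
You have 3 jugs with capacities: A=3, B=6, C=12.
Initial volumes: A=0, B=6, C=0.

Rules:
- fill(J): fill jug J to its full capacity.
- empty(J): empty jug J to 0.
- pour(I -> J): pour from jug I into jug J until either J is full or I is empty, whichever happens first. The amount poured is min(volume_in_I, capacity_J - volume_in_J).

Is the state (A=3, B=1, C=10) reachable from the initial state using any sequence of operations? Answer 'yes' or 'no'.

BFS explored all 30 reachable states.
Reachable set includes: (0,0,0), (0,0,3), (0,0,6), (0,0,9), (0,0,12), (0,3,0), (0,3,3), (0,3,6), (0,3,9), (0,3,12), (0,6,0), (0,6,3) ...
Target (A=3, B=1, C=10) not in reachable set → no.

Answer: no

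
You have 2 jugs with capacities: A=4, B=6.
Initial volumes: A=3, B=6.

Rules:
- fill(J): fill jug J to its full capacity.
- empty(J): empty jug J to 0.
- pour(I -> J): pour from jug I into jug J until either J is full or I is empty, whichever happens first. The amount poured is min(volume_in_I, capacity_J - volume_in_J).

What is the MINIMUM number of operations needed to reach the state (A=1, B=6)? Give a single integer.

Answer: 4

Derivation:
BFS from (A=3, B=6). One shortest path:
  1. empty(B) -> (A=3 B=0)
  2. pour(A -> B) -> (A=0 B=3)
  3. fill(A) -> (A=4 B=3)
  4. pour(A -> B) -> (A=1 B=6)
Reached target in 4 moves.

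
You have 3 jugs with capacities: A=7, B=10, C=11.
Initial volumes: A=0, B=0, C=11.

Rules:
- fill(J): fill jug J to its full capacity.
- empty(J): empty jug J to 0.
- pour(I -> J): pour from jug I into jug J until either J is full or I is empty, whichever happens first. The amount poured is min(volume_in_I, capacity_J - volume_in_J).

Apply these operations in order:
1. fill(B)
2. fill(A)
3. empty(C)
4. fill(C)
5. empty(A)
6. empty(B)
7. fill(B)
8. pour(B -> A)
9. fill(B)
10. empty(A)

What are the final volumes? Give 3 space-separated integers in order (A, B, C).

Answer: 0 10 11

Derivation:
Step 1: fill(B) -> (A=0 B=10 C=11)
Step 2: fill(A) -> (A=7 B=10 C=11)
Step 3: empty(C) -> (A=7 B=10 C=0)
Step 4: fill(C) -> (A=7 B=10 C=11)
Step 5: empty(A) -> (A=0 B=10 C=11)
Step 6: empty(B) -> (A=0 B=0 C=11)
Step 7: fill(B) -> (A=0 B=10 C=11)
Step 8: pour(B -> A) -> (A=7 B=3 C=11)
Step 9: fill(B) -> (A=7 B=10 C=11)
Step 10: empty(A) -> (A=0 B=10 C=11)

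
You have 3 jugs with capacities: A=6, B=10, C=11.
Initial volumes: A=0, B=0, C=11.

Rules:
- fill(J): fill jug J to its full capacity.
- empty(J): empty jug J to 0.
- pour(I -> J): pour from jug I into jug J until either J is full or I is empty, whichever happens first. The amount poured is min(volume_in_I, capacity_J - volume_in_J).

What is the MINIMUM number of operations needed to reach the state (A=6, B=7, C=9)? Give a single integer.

BFS from (A=0, B=0, C=11). One shortest path:
  1. pour(C -> B) -> (A=0 B=10 C=1)
  2. pour(B -> A) -> (A=6 B=4 C=1)
  3. pour(A -> C) -> (A=0 B=4 C=7)
  4. pour(B -> A) -> (A=4 B=0 C=7)
  5. pour(C -> B) -> (A=4 B=7 C=0)
  6. fill(C) -> (A=4 B=7 C=11)
  7. pour(C -> A) -> (A=6 B=7 C=9)
Reached target in 7 moves.

Answer: 7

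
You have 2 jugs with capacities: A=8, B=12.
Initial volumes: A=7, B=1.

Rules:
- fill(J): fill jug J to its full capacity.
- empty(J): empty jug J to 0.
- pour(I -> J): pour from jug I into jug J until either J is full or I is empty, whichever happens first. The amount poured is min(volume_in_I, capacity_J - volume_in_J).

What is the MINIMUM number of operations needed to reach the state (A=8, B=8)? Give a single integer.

BFS from (A=7, B=1). One shortest path:
  1. pour(A -> B) -> (A=0 B=8)
  2. fill(A) -> (A=8 B=8)
Reached target in 2 moves.

Answer: 2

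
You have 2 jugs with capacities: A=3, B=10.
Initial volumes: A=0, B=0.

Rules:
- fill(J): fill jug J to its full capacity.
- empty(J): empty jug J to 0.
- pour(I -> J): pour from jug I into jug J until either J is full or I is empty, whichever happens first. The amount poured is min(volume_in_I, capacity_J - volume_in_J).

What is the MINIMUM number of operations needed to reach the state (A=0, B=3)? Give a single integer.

Answer: 2

Derivation:
BFS from (A=0, B=0). One shortest path:
  1. fill(A) -> (A=3 B=0)
  2. pour(A -> B) -> (A=0 B=3)
Reached target in 2 moves.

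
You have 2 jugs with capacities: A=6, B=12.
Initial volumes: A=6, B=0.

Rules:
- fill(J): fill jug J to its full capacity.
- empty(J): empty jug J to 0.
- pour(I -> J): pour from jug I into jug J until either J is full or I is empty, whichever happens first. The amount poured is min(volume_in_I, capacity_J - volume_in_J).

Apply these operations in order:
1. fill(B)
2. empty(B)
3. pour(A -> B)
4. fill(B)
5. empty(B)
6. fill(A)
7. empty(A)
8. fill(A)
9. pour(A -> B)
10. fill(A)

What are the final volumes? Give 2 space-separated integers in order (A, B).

Step 1: fill(B) -> (A=6 B=12)
Step 2: empty(B) -> (A=6 B=0)
Step 3: pour(A -> B) -> (A=0 B=6)
Step 4: fill(B) -> (A=0 B=12)
Step 5: empty(B) -> (A=0 B=0)
Step 6: fill(A) -> (A=6 B=0)
Step 7: empty(A) -> (A=0 B=0)
Step 8: fill(A) -> (A=6 B=0)
Step 9: pour(A -> B) -> (A=0 B=6)
Step 10: fill(A) -> (A=6 B=6)

Answer: 6 6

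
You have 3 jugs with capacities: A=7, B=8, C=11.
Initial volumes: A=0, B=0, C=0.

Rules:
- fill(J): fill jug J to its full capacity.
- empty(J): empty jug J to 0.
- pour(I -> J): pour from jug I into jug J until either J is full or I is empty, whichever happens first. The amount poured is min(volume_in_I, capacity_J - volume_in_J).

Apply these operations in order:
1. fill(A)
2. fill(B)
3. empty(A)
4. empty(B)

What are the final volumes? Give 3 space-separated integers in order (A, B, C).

Step 1: fill(A) -> (A=7 B=0 C=0)
Step 2: fill(B) -> (A=7 B=8 C=0)
Step 3: empty(A) -> (A=0 B=8 C=0)
Step 4: empty(B) -> (A=0 B=0 C=0)

Answer: 0 0 0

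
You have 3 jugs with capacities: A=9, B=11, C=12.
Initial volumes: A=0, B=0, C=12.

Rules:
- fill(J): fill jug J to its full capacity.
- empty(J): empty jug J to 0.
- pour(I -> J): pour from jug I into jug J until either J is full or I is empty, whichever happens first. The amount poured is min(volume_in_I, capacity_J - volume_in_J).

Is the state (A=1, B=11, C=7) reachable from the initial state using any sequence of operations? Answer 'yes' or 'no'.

Answer: yes

Derivation:
BFS from (A=0, B=0, C=12):
  1. fill(A) -> (A=9 B=0 C=12)
  2. pour(A -> B) -> (A=0 B=9 C=12)
  3. pour(C -> A) -> (A=9 B=9 C=3)
  4. pour(A -> B) -> (A=7 B=11 C=3)
  5. empty(B) -> (A=7 B=0 C=3)
  6. pour(C -> B) -> (A=7 B=3 C=0)
  7. pour(A -> C) -> (A=0 B=3 C=7)
  8. fill(A) -> (A=9 B=3 C=7)
  9. pour(A -> B) -> (A=1 B=11 C=7)
Target reached → yes.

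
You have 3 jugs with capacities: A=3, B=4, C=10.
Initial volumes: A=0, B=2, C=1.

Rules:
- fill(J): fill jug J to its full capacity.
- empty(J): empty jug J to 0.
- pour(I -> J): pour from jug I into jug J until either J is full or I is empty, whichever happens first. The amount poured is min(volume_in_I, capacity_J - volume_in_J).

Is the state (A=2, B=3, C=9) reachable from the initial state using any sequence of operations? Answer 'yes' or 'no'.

Answer: no

Derivation:
BFS explored all 166 reachable states.
Reachable set includes: (0,0,0), (0,0,1), (0,0,2), (0,0,3), (0,0,4), (0,0,5), (0,0,6), (0,0,7), (0,0,8), (0,0,9), (0,0,10), (0,1,0) ...
Target (A=2, B=3, C=9) not in reachable set → no.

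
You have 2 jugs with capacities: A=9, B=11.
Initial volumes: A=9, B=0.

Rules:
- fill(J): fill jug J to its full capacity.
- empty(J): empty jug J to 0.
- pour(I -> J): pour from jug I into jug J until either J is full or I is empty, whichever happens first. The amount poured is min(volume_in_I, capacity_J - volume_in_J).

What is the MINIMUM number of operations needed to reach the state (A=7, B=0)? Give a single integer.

Answer: 4

Derivation:
BFS from (A=9, B=0). One shortest path:
  1. pour(A -> B) -> (A=0 B=9)
  2. fill(A) -> (A=9 B=9)
  3. pour(A -> B) -> (A=7 B=11)
  4. empty(B) -> (A=7 B=0)
Reached target in 4 moves.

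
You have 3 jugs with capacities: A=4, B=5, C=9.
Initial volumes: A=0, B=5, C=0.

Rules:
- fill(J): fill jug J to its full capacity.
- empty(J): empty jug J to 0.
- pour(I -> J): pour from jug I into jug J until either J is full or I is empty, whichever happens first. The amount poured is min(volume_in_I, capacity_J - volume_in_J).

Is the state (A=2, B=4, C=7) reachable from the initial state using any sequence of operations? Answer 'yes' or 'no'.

BFS explored all 204 reachable states.
Reachable set includes: (0,0,0), (0,0,1), (0,0,2), (0,0,3), (0,0,4), (0,0,5), (0,0,6), (0,0,7), (0,0,8), (0,0,9), (0,1,0), (0,1,1) ...
Target (A=2, B=4, C=7) not in reachable set → no.

Answer: no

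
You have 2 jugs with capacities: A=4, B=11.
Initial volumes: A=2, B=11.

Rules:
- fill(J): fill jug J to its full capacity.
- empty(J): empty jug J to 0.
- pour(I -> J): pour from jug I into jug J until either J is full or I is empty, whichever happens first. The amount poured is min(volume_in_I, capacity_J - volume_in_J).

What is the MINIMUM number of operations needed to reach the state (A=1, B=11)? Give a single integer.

Answer: 7

Derivation:
BFS from (A=2, B=11). One shortest path:
  1. fill(A) -> (A=4 B=11)
  2. empty(B) -> (A=4 B=0)
  3. pour(A -> B) -> (A=0 B=4)
  4. fill(A) -> (A=4 B=4)
  5. pour(A -> B) -> (A=0 B=8)
  6. fill(A) -> (A=4 B=8)
  7. pour(A -> B) -> (A=1 B=11)
Reached target in 7 moves.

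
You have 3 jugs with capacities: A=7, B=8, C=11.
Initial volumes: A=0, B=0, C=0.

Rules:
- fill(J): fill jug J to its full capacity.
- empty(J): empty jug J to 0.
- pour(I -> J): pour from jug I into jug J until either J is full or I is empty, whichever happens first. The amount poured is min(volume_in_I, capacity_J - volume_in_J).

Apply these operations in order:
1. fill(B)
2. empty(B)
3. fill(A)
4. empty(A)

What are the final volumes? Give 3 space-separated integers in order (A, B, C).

Step 1: fill(B) -> (A=0 B=8 C=0)
Step 2: empty(B) -> (A=0 B=0 C=0)
Step 3: fill(A) -> (A=7 B=0 C=0)
Step 4: empty(A) -> (A=0 B=0 C=0)

Answer: 0 0 0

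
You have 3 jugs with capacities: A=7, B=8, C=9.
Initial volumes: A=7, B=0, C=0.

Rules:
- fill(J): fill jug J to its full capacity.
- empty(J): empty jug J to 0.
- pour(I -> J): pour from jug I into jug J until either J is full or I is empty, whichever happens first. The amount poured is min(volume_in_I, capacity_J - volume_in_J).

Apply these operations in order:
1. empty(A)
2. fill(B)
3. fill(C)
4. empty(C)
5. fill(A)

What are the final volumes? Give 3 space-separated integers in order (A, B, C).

Step 1: empty(A) -> (A=0 B=0 C=0)
Step 2: fill(B) -> (A=0 B=8 C=0)
Step 3: fill(C) -> (A=0 B=8 C=9)
Step 4: empty(C) -> (A=0 B=8 C=0)
Step 5: fill(A) -> (A=7 B=8 C=0)

Answer: 7 8 0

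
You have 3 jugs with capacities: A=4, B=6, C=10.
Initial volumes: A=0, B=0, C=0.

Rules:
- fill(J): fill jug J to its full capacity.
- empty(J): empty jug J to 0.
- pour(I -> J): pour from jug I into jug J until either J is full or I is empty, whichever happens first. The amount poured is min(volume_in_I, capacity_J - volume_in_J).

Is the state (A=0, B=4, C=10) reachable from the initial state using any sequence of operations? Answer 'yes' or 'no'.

Answer: yes

Derivation:
BFS from (A=0, B=0, C=0):
  1. fill(A) -> (A=4 B=0 C=0)
  2. fill(C) -> (A=4 B=0 C=10)
  3. pour(A -> B) -> (A=0 B=4 C=10)
Target reached → yes.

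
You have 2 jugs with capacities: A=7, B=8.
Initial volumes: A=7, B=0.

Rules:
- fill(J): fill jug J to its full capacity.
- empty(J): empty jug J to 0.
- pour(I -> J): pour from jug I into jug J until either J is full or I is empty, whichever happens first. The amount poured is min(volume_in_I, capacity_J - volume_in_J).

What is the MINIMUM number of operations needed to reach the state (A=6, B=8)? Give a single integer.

Answer: 3

Derivation:
BFS from (A=7, B=0). One shortest path:
  1. pour(A -> B) -> (A=0 B=7)
  2. fill(A) -> (A=7 B=7)
  3. pour(A -> B) -> (A=6 B=8)
Reached target in 3 moves.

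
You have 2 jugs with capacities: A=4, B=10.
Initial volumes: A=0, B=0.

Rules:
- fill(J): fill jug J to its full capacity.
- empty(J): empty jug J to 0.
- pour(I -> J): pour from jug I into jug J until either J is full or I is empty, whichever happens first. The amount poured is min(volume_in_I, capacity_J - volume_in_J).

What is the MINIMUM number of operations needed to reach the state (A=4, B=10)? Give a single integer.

Answer: 2

Derivation:
BFS from (A=0, B=0). One shortest path:
  1. fill(A) -> (A=4 B=0)
  2. fill(B) -> (A=4 B=10)
Reached target in 2 moves.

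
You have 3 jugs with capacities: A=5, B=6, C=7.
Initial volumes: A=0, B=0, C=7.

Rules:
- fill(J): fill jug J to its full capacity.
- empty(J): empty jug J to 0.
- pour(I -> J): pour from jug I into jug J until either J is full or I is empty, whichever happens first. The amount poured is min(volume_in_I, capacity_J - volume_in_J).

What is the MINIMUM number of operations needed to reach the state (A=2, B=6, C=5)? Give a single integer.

Answer: 5

Derivation:
BFS from (A=0, B=0, C=7). One shortest path:
  1. pour(C -> A) -> (A=5 B=0 C=2)
  2. pour(A -> B) -> (A=0 B=5 C=2)
  3. pour(C -> A) -> (A=2 B=5 C=0)
  4. pour(B -> C) -> (A=2 B=0 C=5)
  5. fill(B) -> (A=2 B=6 C=5)
Reached target in 5 moves.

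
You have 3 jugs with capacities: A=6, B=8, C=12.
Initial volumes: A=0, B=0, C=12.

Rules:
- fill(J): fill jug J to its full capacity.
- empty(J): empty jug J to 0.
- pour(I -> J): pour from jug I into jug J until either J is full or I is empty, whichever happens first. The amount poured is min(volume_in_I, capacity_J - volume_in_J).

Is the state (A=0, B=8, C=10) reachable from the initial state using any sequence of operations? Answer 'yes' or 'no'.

BFS from (A=0, B=0, C=12):
  1. fill(A) -> (A=6 B=0 C=12)
  2. pour(A -> B) -> (A=0 B=6 C=12)
  3. pour(C -> B) -> (A=0 B=8 C=10)
Target reached → yes.

Answer: yes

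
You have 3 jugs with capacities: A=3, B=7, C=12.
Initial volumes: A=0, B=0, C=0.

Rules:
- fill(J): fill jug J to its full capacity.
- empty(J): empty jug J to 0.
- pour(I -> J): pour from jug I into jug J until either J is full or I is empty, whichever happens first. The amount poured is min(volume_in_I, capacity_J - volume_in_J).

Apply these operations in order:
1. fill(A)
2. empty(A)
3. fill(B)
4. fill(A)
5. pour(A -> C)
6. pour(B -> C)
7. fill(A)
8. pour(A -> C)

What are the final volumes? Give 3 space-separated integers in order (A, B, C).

Answer: 1 0 12

Derivation:
Step 1: fill(A) -> (A=3 B=0 C=0)
Step 2: empty(A) -> (A=0 B=0 C=0)
Step 3: fill(B) -> (A=0 B=7 C=0)
Step 4: fill(A) -> (A=3 B=7 C=0)
Step 5: pour(A -> C) -> (A=0 B=7 C=3)
Step 6: pour(B -> C) -> (A=0 B=0 C=10)
Step 7: fill(A) -> (A=3 B=0 C=10)
Step 8: pour(A -> C) -> (A=1 B=0 C=12)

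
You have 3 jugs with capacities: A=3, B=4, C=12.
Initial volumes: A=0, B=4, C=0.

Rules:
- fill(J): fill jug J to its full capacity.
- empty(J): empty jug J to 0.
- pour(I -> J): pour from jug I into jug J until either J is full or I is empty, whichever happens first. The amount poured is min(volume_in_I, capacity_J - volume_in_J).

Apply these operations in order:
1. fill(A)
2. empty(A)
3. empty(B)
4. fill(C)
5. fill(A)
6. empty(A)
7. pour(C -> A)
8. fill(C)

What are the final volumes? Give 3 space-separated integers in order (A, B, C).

Answer: 3 0 12

Derivation:
Step 1: fill(A) -> (A=3 B=4 C=0)
Step 2: empty(A) -> (A=0 B=4 C=0)
Step 3: empty(B) -> (A=0 B=0 C=0)
Step 4: fill(C) -> (A=0 B=0 C=12)
Step 5: fill(A) -> (A=3 B=0 C=12)
Step 6: empty(A) -> (A=0 B=0 C=12)
Step 7: pour(C -> A) -> (A=3 B=0 C=9)
Step 8: fill(C) -> (A=3 B=0 C=12)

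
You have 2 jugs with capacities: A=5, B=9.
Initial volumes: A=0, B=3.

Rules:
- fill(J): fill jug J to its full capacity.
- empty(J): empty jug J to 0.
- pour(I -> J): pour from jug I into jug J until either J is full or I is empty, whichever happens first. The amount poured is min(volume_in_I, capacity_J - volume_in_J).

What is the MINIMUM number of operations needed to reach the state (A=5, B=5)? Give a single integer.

BFS from (A=0, B=3). One shortest path:
  1. fill(A) -> (A=5 B=3)
  2. empty(B) -> (A=5 B=0)
  3. pour(A -> B) -> (A=0 B=5)
  4. fill(A) -> (A=5 B=5)
Reached target in 4 moves.

Answer: 4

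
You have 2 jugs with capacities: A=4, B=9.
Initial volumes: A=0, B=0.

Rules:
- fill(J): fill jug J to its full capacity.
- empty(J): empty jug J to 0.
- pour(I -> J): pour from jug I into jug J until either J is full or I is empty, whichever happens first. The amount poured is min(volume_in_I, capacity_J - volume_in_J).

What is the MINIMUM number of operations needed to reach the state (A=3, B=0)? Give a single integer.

BFS from (A=0, B=0). One shortest path:
  1. fill(A) -> (A=4 B=0)
  2. pour(A -> B) -> (A=0 B=4)
  3. fill(A) -> (A=4 B=4)
  4. pour(A -> B) -> (A=0 B=8)
  5. fill(A) -> (A=4 B=8)
  6. pour(A -> B) -> (A=3 B=9)
  7. empty(B) -> (A=3 B=0)
Reached target in 7 moves.

Answer: 7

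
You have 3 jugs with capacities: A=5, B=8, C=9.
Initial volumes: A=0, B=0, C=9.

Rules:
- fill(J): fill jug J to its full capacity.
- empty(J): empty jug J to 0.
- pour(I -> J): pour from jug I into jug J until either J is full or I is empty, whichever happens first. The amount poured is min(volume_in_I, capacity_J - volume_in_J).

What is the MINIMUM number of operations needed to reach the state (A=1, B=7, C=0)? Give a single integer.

BFS from (A=0, B=0, C=9). One shortest path:
  1. pour(C -> B) -> (A=0 B=8 C=1)
  2. pour(C -> A) -> (A=1 B=8 C=0)
  3. pour(B -> C) -> (A=1 B=0 C=8)
  4. fill(B) -> (A=1 B=8 C=8)
  5. pour(B -> C) -> (A=1 B=7 C=9)
  6. empty(C) -> (A=1 B=7 C=0)
Reached target in 6 moves.

Answer: 6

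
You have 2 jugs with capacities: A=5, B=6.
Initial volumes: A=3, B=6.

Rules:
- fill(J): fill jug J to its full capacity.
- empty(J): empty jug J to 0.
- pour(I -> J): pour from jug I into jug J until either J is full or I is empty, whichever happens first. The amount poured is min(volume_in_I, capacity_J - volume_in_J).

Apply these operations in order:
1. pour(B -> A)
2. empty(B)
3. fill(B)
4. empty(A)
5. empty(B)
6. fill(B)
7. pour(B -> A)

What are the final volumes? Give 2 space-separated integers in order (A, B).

Answer: 5 1

Derivation:
Step 1: pour(B -> A) -> (A=5 B=4)
Step 2: empty(B) -> (A=5 B=0)
Step 3: fill(B) -> (A=5 B=6)
Step 4: empty(A) -> (A=0 B=6)
Step 5: empty(B) -> (A=0 B=0)
Step 6: fill(B) -> (A=0 B=6)
Step 7: pour(B -> A) -> (A=5 B=1)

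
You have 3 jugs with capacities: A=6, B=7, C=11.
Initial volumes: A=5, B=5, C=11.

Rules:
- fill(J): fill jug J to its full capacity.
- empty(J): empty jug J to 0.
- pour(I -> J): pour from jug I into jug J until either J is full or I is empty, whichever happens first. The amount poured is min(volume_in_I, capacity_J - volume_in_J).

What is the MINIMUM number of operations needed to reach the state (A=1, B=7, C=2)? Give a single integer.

Answer: 6

Derivation:
BFS from (A=5, B=5, C=11). One shortest path:
  1. empty(A) -> (A=0 B=5 C=11)
  2. pour(C -> B) -> (A=0 B=7 C=9)
  3. pour(B -> A) -> (A=6 B=1 C=9)
  4. empty(A) -> (A=0 B=1 C=9)
  5. pour(B -> A) -> (A=1 B=0 C=9)
  6. pour(C -> B) -> (A=1 B=7 C=2)
Reached target in 6 moves.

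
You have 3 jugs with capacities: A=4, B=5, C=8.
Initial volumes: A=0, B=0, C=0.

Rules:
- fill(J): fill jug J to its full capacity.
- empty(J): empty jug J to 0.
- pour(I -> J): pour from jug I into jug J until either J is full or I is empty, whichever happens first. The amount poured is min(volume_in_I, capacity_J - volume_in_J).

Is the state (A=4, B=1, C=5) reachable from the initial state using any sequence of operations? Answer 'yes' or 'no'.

Answer: yes

Derivation:
BFS from (A=0, B=0, C=0):
  1. fill(B) -> (A=0 B=5 C=0)
  2. pour(B -> C) -> (A=0 B=0 C=5)
  3. fill(B) -> (A=0 B=5 C=5)
  4. pour(B -> A) -> (A=4 B=1 C=5)
Target reached → yes.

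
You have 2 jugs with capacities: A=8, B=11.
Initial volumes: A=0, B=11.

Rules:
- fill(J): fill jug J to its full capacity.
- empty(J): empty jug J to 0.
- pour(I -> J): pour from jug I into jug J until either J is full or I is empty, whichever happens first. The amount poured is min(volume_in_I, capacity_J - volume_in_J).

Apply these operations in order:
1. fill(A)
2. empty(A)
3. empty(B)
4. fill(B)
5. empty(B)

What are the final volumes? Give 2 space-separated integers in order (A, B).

Answer: 0 0

Derivation:
Step 1: fill(A) -> (A=8 B=11)
Step 2: empty(A) -> (A=0 B=11)
Step 3: empty(B) -> (A=0 B=0)
Step 4: fill(B) -> (A=0 B=11)
Step 5: empty(B) -> (A=0 B=0)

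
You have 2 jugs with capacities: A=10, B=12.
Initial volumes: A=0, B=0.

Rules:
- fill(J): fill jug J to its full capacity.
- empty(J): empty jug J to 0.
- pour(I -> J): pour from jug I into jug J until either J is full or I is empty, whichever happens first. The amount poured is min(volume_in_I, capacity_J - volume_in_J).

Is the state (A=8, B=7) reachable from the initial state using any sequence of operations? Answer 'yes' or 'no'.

BFS explored all 22 reachable states.
Reachable set includes: (0,0), (0,2), (0,4), (0,6), (0,8), (0,10), (0,12), (2,0), (2,12), (4,0), (4,12), (6,0) ...
Target (A=8, B=7) not in reachable set → no.

Answer: no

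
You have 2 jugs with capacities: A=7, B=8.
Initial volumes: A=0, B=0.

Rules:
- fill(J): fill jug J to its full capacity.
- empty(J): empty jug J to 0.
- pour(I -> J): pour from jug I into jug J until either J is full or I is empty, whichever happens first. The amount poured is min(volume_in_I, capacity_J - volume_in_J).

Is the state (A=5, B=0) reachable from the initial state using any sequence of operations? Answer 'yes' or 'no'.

BFS from (A=0, B=0):
  1. fill(A) -> (A=7 B=0)
  2. pour(A -> B) -> (A=0 B=7)
  3. fill(A) -> (A=7 B=7)
  4. pour(A -> B) -> (A=6 B=8)
  5. empty(B) -> (A=6 B=0)
  6. pour(A -> B) -> (A=0 B=6)
  7. fill(A) -> (A=7 B=6)
  8. pour(A -> B) -> (A=5 B=8)
  9. empty(B) -> (A=5 B=0)
Target reached → yes.

Answer: yes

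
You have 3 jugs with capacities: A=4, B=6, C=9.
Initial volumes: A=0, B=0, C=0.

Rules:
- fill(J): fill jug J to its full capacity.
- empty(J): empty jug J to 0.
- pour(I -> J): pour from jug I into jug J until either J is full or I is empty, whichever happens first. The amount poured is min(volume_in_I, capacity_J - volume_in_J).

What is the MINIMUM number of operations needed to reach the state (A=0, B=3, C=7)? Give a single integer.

Answer: 7

Derivation:
BFS from (A=0, B=0, C=0). One shortest path:
  1. fill(A) -> (A=4 B=0 C=0)
  2. fill(B) -> (A=4 B=6 C=0)
  3. pour(B -> C) -> (A=4 B=0 C=6)
  4. pour(A -> C) -> (A=1 B=0 C=9)
  5. pour(C -> B) -> (A=1 B=6 C=3)
  6. pour(B -> A) -> (A=4 B=3 C=3)
  7. pour(A -> C) -> (A=0 B=3 C=7)
Reached target in 7 moves.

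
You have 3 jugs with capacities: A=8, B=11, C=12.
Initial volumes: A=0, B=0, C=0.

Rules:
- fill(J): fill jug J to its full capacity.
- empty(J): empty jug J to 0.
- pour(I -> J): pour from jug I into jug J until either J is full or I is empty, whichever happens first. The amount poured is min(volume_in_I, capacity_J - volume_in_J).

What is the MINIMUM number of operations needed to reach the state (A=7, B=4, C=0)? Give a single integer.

BFS from (A=0, B=0, C=0). One shortest path:
  1. fill(A) -> (A=8 B=0 C=0)
  2. fill(B) -> (A=8 B=11 C=0)
  3. pour(A -> C) -> (A=0 B=11 C=8)
  4. pour(B -> C) -> (A=0 B=7 C=12)
  5. pour(C -> A) -> (A=8 B=7 C=4)
  6. empty(A) -> (A=0 B=7 C=4)
  7. pour(B -> A) -> (A=7 B=0 C=4)
  8. pour(C -> B) -> (A=7 B=4 C=0)
Reached target in 8 moves.

Answer: 8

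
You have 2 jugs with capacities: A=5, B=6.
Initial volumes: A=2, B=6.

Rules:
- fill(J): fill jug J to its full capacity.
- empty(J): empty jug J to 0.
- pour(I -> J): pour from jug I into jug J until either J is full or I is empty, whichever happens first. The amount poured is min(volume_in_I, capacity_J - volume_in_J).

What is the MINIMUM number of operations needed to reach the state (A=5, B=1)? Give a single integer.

Answer: 2

Derivation:
BFS from (A=2, B=6). One shortest path:
  1. empty(A) -> (A=0 B=6)
  2. pour(B -> A) -> (A=5 B=1)
Reached target in 2 moves.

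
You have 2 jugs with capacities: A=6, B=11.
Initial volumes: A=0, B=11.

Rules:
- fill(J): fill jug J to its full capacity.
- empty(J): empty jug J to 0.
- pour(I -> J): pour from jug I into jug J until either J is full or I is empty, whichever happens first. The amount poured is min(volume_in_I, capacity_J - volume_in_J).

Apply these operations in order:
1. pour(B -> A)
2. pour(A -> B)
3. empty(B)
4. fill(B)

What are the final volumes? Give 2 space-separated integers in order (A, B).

Step 1: pour(B -> A) -> (A=6 B=5)
Step 2: pour(A -> B) -> (A=0 B=11)
Step 3: empty(B) -> (A=0 B=0)
Step 4: fill(B) -> (A=0 B=11)

Answer: 0 11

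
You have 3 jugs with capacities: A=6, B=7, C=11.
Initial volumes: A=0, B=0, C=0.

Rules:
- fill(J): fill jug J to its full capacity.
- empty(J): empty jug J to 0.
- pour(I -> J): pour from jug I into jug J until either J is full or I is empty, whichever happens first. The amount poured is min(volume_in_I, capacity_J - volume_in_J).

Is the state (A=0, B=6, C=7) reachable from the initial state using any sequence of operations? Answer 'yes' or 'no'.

Answer: yes

Derivation:
BFS from (A=0, B=0, C=0):
  1. fill(A) -> (A=6 B=0 C=0)
  2. fill(B) -> (A=6 B=7 C=0)
  3. pour(B -> C) -> (A=6 B=0 C=7)
  4. pour(A -> B) -> (A=0 B=6 C=7)
Target reached → yes.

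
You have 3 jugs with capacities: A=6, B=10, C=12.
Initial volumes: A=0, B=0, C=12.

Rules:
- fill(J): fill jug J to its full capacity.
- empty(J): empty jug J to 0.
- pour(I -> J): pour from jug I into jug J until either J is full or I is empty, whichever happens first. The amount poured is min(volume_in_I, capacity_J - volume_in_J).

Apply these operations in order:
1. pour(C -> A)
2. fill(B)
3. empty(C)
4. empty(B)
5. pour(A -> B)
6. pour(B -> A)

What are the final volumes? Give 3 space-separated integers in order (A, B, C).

Step 1: pour(C -> A) -> (A=6 B=0 C=6)
Step 2: fill(B) -> (A=6 B=10 C=6)
Step 3: empty(C) -> (A=6 B=10 C=0)
Step 4: empty(B) -> (A=6 B=0 C=0)
Step 5: pour(A -> B) -> (A=0 B=6 C=0)
Step 6: pour(B -> A) -> (A=6 B=0 C=0)

Answer: 6 0 0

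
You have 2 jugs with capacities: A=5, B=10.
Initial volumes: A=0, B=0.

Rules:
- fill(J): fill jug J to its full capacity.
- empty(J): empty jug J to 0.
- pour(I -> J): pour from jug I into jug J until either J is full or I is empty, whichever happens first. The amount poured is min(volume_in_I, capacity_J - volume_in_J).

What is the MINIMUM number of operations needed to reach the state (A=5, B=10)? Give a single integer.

Answer: 2

Derivation:
BFS from (A=0, B=0). One shortest path:
  1. fill(A) -> (A=5 B=0)
  2. fill(B) -> (A=5 B=10)
Reached target in 2 moves.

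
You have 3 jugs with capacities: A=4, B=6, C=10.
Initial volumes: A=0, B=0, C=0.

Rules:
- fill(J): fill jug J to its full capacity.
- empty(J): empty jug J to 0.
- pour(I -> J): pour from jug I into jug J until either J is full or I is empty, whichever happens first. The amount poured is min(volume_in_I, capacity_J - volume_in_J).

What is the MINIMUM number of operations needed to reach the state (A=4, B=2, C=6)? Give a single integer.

Answer: 4

Derivation:
BFS from (A=0, B=0, C=0). One shortest path:
  1. fill(B) -> (A=0 B=6 C=0)
  2. pour(B -> C) -> (A=0 B=0 C=6)
  3. fill(B) -> (A=0 B=6 C=6)
  4. pour(B -> A) -> (A=4 B=2 C=6)
Reached target in 4 moves.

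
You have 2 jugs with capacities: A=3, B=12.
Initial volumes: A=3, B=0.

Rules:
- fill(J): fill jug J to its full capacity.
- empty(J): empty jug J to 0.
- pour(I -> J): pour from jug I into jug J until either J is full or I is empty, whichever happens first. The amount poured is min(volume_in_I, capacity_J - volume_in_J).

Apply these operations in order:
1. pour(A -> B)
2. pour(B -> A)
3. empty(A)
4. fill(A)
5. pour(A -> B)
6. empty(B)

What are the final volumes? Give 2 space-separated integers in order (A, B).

Answer: 0 0

Derivation:
Step 1: pour(A -> B) -> (A=0 B=3)
Step 2: pour(B -> A) -> (A=3 B=0)
Step 3: empty(A) -> (A=0 B=0)
Step 4: fill(A) -> (A=3 B=0)
Step 5: pour(A -> B) -> (A=0 B=3)
Step 6: empty(B) -> (A=0 B=0)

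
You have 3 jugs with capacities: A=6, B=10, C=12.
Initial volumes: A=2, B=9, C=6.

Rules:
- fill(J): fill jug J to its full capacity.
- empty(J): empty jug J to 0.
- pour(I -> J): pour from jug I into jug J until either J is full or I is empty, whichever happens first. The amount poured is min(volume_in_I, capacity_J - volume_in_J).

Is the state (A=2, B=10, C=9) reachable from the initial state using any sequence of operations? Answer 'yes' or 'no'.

Answer: yes

Derivation:
BFS from (A=2, B=9, C=6):
  1. empty(C) -> (A=2 B=9 C=0)
  2. pour(B -> C) -> (A=2 B=0 C=9)
  3. fill(B) -> (A=2 B=10 C=9)
Target reached → yes.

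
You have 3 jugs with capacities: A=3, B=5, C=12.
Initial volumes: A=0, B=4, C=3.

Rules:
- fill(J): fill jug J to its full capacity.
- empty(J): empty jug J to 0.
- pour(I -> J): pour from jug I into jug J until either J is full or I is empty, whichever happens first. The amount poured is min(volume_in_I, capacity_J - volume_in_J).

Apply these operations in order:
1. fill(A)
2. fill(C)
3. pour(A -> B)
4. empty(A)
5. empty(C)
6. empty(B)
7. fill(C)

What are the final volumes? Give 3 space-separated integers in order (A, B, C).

Step 1: fill(A) -> (A=3 B=4 C=3)
Step 2: fill(C) -> (A=3 B=4 C=12)
Step 3: pour(A -> B) -> (A=2 B=5 C=12)
Step 4: empty(A) -> (A=0 B=5 C=12)
Step 5: empty(C) -> (A=0 B=5 C=0)
Step 6: empty(B) -> (A=0 B=0 C=0)
Step 7: fill(C) -> (A=0 B=0 C=12)

Answer: 0 0 12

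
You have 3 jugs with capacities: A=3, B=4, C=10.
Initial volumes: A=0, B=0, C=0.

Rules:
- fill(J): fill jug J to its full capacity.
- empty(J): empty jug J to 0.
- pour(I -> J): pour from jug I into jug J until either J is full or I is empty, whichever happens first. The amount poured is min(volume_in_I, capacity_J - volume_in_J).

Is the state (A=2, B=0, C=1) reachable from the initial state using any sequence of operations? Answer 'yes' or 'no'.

Answer: yes

Derivation:
BFS from (A=0, B=0, C=0):
  1. fill(A) -> (A=3 B=0 C=0)
  2. fill(B) -> (A=3 B=4 C=0)
  3. pour(B -> C) -> (A=3 B=0 C=4)
  4. pour(A -> B) -> (A=0 B=3 C=4)
  5. pour(C -> A) -> (A=3 B=3 C=1)
  6. pour(A -> B) -> (A=2 B=4 C=1)
  7. empty(B) -> (A=2 B=0 C=1)
Target reached → yes.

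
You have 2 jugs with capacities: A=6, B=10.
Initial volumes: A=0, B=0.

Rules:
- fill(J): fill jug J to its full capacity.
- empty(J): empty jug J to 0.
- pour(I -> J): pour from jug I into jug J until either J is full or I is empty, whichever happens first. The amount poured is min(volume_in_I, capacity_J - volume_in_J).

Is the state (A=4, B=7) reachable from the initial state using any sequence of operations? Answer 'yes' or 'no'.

BFS explored all 16 reachable states.
Reachable set includes: (0,0), (0,2), (0,4), (0,6), (0,8), (0,10), (2,0), (2,10), (4,0), (4,10), (6,0), (6,2) ...
Target (A=4, B=7) not in reachable set → no.

Answer: no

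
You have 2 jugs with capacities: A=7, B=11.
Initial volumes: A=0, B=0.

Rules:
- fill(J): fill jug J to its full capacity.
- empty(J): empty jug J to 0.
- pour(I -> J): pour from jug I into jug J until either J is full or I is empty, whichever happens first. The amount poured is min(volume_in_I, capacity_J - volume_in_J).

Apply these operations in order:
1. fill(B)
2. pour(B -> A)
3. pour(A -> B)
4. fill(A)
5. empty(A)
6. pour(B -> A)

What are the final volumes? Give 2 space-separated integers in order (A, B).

Step 1: fill(B) -> (A=0 B=11)
Step 2: pour(B -> A) -> (A=7 B=4)
Step 3: pour(A -> B) -> (A=0 B=11)
Step 4: fill(A) -> (A=7 B=11)
Step 5: empty(A) -> (A=0 B=11)
Step 6: pour(B -> A) -> (A=7 B=4)

Answer: 7 4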